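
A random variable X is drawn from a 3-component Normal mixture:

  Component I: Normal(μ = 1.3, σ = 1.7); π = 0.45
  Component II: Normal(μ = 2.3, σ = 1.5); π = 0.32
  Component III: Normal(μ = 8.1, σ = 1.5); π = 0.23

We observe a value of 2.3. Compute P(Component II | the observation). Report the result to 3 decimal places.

By Bayes' theorem, P(k | x) = w_k f_k(x) / Σ_j w_j f_j(x).
Component likelihoods at x = 2.3:
  L_I = (1/(1.7·√(2π)))·exp(−(2.3−1.3)²/(2·1.7²)) = 0.234672·exp(-0.17301) = 0.197389
  L_II = (1/(1.5·√(2π)))·exp(−(2.3−2.3)²/(2·1.5²)) = 0.265962·exp(-0.00000) = 0.265962
  L_III = (1/(1.5·√(2π)))·exp(−(2.3−8.1)²/(2·1.5²)) = 0.265962·exp(-7.47556) = 0.000150739
Weight by the priors:
  w_I·L_I = 0.45 × 0.197389 = 0.0888252
  w_II·L_II = 0.32 × 0.265962 = 0.0851077
  w_III·L_III = 0.23 × 0.000150739 = 3.467e-05
Marginal: 0.0888252 + 0.0851077 + 3.467e-05 = 0.173968
Responsibility of Component II: 0.0851077 / 0.173968 ≈ 0.489

0.489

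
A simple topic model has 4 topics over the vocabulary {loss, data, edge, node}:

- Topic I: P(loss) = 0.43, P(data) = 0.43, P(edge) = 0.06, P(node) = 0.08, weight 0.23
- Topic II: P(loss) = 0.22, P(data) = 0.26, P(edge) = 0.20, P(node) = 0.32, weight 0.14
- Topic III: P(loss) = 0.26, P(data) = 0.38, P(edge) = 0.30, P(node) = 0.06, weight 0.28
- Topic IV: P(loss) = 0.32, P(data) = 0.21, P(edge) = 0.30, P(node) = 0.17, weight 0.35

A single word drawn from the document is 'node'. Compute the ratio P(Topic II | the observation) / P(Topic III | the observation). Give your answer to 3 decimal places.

2.667

Only the two components matter; the odds are (π_i f_i(x)) / (π_j f_j(x)).
Component likelihoods at x = 'node':
  p_I = 0.08
  p_II = 0.32
  p_III = 0.06
  p_IV = 0.17
0.0448 / 0.0168 ≈ 2.667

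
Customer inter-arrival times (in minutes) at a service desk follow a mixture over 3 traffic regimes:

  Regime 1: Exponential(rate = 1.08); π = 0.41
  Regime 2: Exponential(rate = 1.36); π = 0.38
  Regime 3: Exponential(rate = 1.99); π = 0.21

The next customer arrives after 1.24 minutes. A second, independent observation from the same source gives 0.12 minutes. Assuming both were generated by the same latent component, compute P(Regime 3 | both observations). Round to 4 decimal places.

By Bayes' theorem, P(k | x) = w_k f_k(x) / Σ_j w_j f_j(x).
Since both observations come from the same component, the likelihood for component k is f_k(x₁)·f_k(x₂).
  p_1 = [1.08·e^(−1.08·1.24) = 1.08·e^(−1.3392) = 0.28302] × [0.948722] = 0.268507
  p_2 = [1.36·e^(−1.36·1.24) = 1.36·e^(−1.6864) = 0.251852] × [1.15521] = 0.290942
  p_3 = [1.99·e^(−1.99·1.24) = 1.99·e^(−2.4676) = 0.168728] × [1.56727] = 0.264443
Prior × likelihood for each component:
  w_1·p_1 = 0.41 × 0.268507 = 0.110088
  w_2·p_2 = 0.38 × 0.290942 = 0.110558
  w_3·p_3 = 0.21 × 0.264443 = 0.055533
Normaliser: 0.110088 + 0.110558 + 0.055533 = 0.276179
P(Regime 3 | x₁,x₂) ≈ 0.2011

0.2011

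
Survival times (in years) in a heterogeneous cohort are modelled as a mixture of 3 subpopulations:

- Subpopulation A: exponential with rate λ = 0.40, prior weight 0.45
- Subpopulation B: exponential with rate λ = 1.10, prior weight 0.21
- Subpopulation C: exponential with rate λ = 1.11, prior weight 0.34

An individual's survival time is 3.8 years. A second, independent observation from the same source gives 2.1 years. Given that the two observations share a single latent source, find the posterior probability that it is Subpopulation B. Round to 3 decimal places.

By Bayes' theorem, P(k | x) = P(Z=k) f_k(x) / Σ_j P(Z=j) f_j(x).
Since both observations come from the same component, the likelihood for component k is f_k(x₁)·f_k(x₂).
  p_A = [0.40·e^(−0.40·3.8) = 0.40·e^(−1.5200) = 0.0874848] × [0.172684] = 0.0151072
  p_B = [1.10·e^(−1.10·3.8) = 1.10·e^(−4.1800) = 0.0168284] × [0.109187] = 0.00183744
  p_C = [1.11·e^(−1.11·3.8) = 1.11·e^(−4.2180) = 0.0163482] × [0.10789] = 0.00176381
Multiply by the mixture weights:
  P(Z=A)·p_A = 0.45 × 0.0151072 = 0.00679826
  P(Z=B)·p_B = 0.21 × 0.00183744 = 0.000385863
  P(Z=C)·p_C = 0.34 × 0.00176381 = 0.000599695
Marginal: 0.00679826 + 0.000385863 + 0.000599695 = 0.00778381
So the posterior for Subpopulation B is 0.000385863 / 0.00778381 ≈ 0.050.

0.050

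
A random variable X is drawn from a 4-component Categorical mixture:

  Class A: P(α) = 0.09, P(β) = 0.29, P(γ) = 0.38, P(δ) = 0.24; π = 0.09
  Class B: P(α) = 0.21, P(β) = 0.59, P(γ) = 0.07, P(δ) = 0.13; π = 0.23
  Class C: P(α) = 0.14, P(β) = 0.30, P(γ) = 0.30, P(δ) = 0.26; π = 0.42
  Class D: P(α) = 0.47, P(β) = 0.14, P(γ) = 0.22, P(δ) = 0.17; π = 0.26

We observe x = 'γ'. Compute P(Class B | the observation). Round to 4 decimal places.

0.0690

Posterior ∝ prior × likelihood, so P(k | x) ∝ w_k f_k(x); normalise over all components.
Component likelihoods at x = 'γ':
  f_A = 0.38
  f_B = 0.07
  f_C = 0.3
  f_D = 0.22
Weight by the priors:
  w_A·f_A = 0.09 × 0.38 = 0.0342
  w_B·f_B = 0.23 × 0.07 = 0.0161
  w_C·f_C = 0.42 × 0.3 = 0.126
  w_D·f_D = 0.26 × 0.22 = 0.0572
Normaliser: 0.0342 + 0.0161 + 0.126 + 0.0572 = 0.2335
So the posterior for Class B is 0.0161 / 0.2335 ≈ 0.0690.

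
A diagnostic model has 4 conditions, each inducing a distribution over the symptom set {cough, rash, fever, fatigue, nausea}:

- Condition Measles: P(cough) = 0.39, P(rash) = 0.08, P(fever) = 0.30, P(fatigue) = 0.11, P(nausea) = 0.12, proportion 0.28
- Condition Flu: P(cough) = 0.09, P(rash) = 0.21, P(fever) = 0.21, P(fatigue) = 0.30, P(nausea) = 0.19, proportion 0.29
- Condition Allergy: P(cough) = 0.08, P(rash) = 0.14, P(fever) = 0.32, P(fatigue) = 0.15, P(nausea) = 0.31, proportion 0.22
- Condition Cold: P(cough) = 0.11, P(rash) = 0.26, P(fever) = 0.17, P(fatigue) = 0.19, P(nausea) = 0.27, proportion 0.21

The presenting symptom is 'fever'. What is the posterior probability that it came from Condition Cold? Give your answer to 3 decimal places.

0.142

Posterior ∝ prior × likelihood, so P(k | x) ∝ π_k f_k(x); normalise over all components.
Component likelihoods at x = 'fever':
  p_Measles = 0.3
  p_Flu = 0.21
  p_Allergy = 0.32
  p_Cold = 0.17
Prior × likelihood for each component:
  π_Measles·p_Measles = 0.28 × 0.3 = 0.084
  π_Flu·p_Flu = 0.29 × 0.21 = 0.0609
  π_Allergy·p_Allergy = 0.22 × 0.32 = 0.0704
  π_Cold·p_Cold = 0.21 × 0.17 = 0.0357
Sum: 0.084 + 0.0609 + 0.0704 + 0.0357 = 0.251
P(Condition Cold | 'fever') ≈ 0.142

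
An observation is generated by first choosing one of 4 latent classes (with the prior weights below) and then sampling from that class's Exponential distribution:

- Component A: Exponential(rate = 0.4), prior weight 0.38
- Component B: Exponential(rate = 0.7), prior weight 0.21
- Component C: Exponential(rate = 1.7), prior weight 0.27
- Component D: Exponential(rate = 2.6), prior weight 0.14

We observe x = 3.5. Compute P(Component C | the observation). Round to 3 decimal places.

By Bayes' theorem, P(k | x) = π_k f_k(x) / Σ_j π_j f_j(x).
Exponential densities:
  L_A = 0.4·e^(−0.4·3.5) = 0.4·e^(−1.4000) = 0.0986388
  L_B = 0.7·e^(−0.7·3.5) = 0.7·e^(−2.4500) = 0.0604055
  L_C = 1.7·e^(−1.7·3.5) = 1.7·e^(−5.9500) = 0.00442993
  L_D = 2.6·e^(−2.6·3.5) = 2.6·e^(−9.1000) = 0.000290331
Multiply by the mixture weights:
  π_A·L_A = 0.38 × 0.0986388 = 0.0374827
  π_B·L_B = 0.21 × 0.0604055 = 0.0126852
  π_C·L_C = 0.27 × 0.00442993 = 0.00119608
  π_D·L_D = 0.14 × 0.000290331 = 4.06464e-05
Sum: 0.0374827 + 0.0126852 + 0.00119608 + 4.06464e-05 = 0.0514046
P(Component C | x) = 0.00119608 / 0.0514046 ≈ 0.023

0.023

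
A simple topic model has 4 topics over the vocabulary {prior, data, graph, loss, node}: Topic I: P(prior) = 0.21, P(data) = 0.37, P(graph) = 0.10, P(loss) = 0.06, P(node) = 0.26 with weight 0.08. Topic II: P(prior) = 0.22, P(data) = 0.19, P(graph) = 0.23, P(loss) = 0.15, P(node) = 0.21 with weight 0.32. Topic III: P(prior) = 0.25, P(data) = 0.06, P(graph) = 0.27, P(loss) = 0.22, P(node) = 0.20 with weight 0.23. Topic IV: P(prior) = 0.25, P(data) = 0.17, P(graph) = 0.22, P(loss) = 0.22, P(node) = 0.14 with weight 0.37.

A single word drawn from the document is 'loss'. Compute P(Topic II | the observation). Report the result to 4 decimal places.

0.2597

Posterior ∝ prior × likelihood, so P(k | x) ∝ w_k f_k(x); normalise over all components.
Component likelihoods at x = 'loss':
  L_I = P(loss | comp) = 0.06
  L_II = P(loss | comp) = 0.15
  L_III = P(loss | comp) = 0.22
  L_IV = P(loss | comp) = 0.22
Prior × likelihood for each component:
  w_I·L_I = 0.08 × 0.06 = 0.0048
  w_II·L_II = 0.32 × 0.15 = 0.048
  w_III·L_III = 0.23 × 0.22 = 0.0506
  w_IV·L_IV = 0.37 × 0.22 = 0.0814
Evidence: 0.0048 + 0.048 + 0.0506 + 0.0814 = 0.1848
P(Topic II | 'loss') ≈ 0.2597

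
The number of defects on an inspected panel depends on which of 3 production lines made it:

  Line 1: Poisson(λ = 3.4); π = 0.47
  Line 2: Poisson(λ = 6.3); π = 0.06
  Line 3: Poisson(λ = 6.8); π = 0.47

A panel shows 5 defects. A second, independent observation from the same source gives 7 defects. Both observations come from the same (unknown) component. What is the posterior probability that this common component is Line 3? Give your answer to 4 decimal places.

Posterior ∝ prior × likelihood, so P(k | x) ∝ P(Z=k) f_k(x); normalise over all components.
Since both observations come from the same component, the likelihood for component k is f_k(x₁)·f_k(x₂).
  L_1 = [0.126361] × [0.0347793] = 0.00439474
  L_2 = [0.151868] × [0.143515] = 0.0217954
  L_3 = [0.134946] × [0.148569] = 0.0200489
Weight by the priors:
  P(Z=1)·L_1 = 0.47 × 0.00439474 = 0.00206553
  P(Z=2)·L_2 = 0.06 × 0.0217954 = 0.00130772
  P(Z=3)·L_3 = 0.47 × 0.0200489 = 0.00942298
Normaliser: 0.00206553 + 0.00130772 + 0.00942298 = 0.0127962
P(Line 3 | x) ≈ 0.7364

0.7364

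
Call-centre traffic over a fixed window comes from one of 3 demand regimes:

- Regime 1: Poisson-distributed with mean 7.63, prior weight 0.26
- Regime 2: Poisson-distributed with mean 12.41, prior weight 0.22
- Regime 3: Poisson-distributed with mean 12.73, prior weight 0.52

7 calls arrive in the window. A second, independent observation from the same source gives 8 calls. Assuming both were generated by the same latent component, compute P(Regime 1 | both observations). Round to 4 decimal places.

The responsibility of component k is π_k f_k(x) divided by Σ_j π_j f_j(x).
Since both observations come from the same component, the likelihood for component k is f_k(x₁)·f_k(x₂).
  p_1 = [0.145069] × [0.138359] = 0.0200717
  p_2 = [0.0366756] × [0.056893] = 0.00208659
  p_3 = [0.0318273] × [0.0506452] = 0.0016119
Unnormalised posteriors:
  π_1·p_1 = 0.26 × 0.0200717 = 0.00521863
  π_2·p_2 = 0.22 × 0.00208659 = 0.000459049
  π_3·p_3 = 0.52 × 0.0016119 = 0.000838187
Sum: 0.00521863 + 0.000459049 + 0.000838187 = 0.00651587
P(Regime 1 | x) ≈ 0.8009

0.8009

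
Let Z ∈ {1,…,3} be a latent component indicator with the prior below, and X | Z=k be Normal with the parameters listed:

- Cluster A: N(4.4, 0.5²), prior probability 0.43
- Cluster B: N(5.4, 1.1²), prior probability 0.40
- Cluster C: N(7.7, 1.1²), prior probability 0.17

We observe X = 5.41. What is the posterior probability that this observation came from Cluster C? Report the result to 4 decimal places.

0.0359

The responsibility of component k is P(Z=k) f_k(x) divided by Σ_j P(Z=j) f_j(x).
Evaluate each component's likelihood at the observed value:
  f_A = (1/(0.5·√(2π)))·exp(−(5.41−4.4)²/(2·0.5²)) = 0.797885·exp(-2.04020) = 0.103727
  f_B = (1/(1.1·√(2π)))·exp(−(5.41−5.4)²/(2·1.1²)) = 0.362675·exp(-0.00004) = 0.36266
  f_C = (1/(1.1·√(2π)))·exp(−(5.41−7.7)²/(2·1.1²)) = 0.362675·exp(-2.16698) = 0.0415344
Unnormalised posteriors:
  P(Z=A)·f_A = 0.43 × 0.103727 = 0.0446027
  P(Z=B)·f_B = 0.40 × 0.36266 = 0.145064
  P(Z=C)·f_C = 0.17 × 0.0415344 = 0.00706086
Normaliser: 0.0446027 + 0.145064 + 0.00706086 = 0.196727
So the posterior for Cluster C is 0.00706086 / 0.196727 ≈ 0.0359.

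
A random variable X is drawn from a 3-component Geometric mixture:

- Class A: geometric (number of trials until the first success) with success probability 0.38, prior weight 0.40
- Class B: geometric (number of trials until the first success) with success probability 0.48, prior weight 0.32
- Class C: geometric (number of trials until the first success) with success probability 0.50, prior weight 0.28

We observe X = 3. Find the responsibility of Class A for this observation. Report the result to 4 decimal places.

0.4329

Apply Bayes' rule: the posterior for each component is proportional to its prior times its likelihood at x.
Component likelihoods at x = 3:
  p_A = 0.146072
  p_B = 0.129792
  p_C = 0.125
Unnormalised posteriors:
  π_A·p_A = 0.40 × 0.146072 = 0.0584288
  π_B·p_B = 0.32 × 0.129792 = 0.0415334
  π_C·p_C = 0.28 × 0.125 = 0.035
Sum: 0.0584288 + 0.0415334 + 0.035 = 0.134962
P(Class A | 3) ≈ 0.4329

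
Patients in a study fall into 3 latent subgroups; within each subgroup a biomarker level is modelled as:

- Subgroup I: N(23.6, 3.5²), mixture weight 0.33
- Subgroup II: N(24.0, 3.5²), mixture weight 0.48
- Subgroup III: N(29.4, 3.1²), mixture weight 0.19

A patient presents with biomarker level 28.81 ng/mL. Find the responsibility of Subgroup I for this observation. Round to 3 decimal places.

0.215

P(component k | x) = π_k·f_k(x) / marginal(x), where marginal(x) = Σ_j π_j·f_j(x).
Component likelihoods at x = 28.81 ng/mL:
  p_I = 0.0376424
  p_II = 0.0443327
  p_III = 0.126381
Multiply by the mixture weights:
  π_I·p_I = 0.33 × 0.0376424 = 0.012422
  π_II·p_II = 0.48 × 0.0443327 = 0.0212797
  π_III·p_III = 0.19 × 0.126381 = 0.0240124
Normaliser: 0.012422 + 0.0212797 + 0.0240124 = 0.0577141
P(Subgroup I | 28.81 ng/mL) ≈ 0.215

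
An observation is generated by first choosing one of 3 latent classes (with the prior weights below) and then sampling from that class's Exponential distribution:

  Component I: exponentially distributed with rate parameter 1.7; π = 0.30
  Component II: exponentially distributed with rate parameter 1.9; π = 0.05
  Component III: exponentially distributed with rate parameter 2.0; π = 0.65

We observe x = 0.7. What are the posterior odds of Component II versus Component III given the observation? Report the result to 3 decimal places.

0.078

Since P(k|x) ∝ π_k f_k(x), the posterior odds are π_i f_i(x) / (π_j f_j(x)).
Component likelihoods at x = 0.7:
  f_I = 0.517176
  f_II = 0.502507
  f_III = 0.493194
Odds = (0.05/0.65) × (0.502507/0.493194) = 0.0769231 × 1.01888 ≈ 0.078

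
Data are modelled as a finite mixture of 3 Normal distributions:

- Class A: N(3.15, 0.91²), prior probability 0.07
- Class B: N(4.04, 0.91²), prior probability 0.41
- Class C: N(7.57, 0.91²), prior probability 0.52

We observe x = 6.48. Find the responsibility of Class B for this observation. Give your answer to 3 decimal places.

P(component k | x) = P(Z=k)·f_k(x) / marginal(x), where marginal(x) = Σ_j P(Z=j)·f_j(x).
Evaluate each component's likelihood at the observed value:
  p_A = (1/(0.91·√(2π)))·exp(−(6.48−3.15)²/(2·0.91²)) = 0.438398·exp(-6.69539) = 0.000542124
  p_B = (1/(0.91·√(2π)))·exp(−(6.48−4.04)²/(2·0.91²)) = 0.438398·exp(-3.59473) = 0.0120419
  p_C = (1/(0.91·√(2π)))·exp(−(6.48−7.57)²/(2·0.91²)) = 0.438398·exp(-0.71737) = 0.213954
Prior × likelihood for each component:
  P(Z=A)·p_A = 0.07 × 0.000542124 = 3.79487e-05
  P(Z=B)·p_B = 0.41 × 0.0120419 = 0.00493718
  P(Z=C)·p_C = 0.52 × 0.213954 = 0.111256
Sum: 3.79487e-05 + 0.00493718 + 0.111256 = 0.116231
So the posterior for Class B is 0.00493718 / 0.116231 ≈ 0.042.

0.042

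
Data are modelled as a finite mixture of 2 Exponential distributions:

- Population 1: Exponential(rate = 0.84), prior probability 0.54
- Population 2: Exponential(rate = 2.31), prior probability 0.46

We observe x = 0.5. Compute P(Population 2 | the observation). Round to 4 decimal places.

0.5290

By Bayes' theorem, P(k | x) = P(Z=k) f_k(x) / Σ_j P(Z=j) f_j(x).
Evaluate each component's likelihood at the observed value:
  p_1 = 0.551919
  p_2 = 0.727783
Unnormalised posteriors:
  P(Z=1)·p_1 = 0.54 × 0.551919 = 0.298036
  P(Z=2)·p_2 = 0.46 × 0.727783 = 0.33478
Evidence: 0.298036 + 0.33478 = 0.632817
Responsibility of Population 2: 0.33478 / 0.632817 ≈ 0.5290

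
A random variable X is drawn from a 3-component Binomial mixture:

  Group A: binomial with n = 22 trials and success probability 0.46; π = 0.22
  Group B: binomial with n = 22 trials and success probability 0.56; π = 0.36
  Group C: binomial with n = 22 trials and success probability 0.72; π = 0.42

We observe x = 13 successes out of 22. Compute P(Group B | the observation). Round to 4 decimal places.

0.5485

Apply Bayes' rule: the posterior for each component is proportional to its prior times its likelihood at x.
Evaluate each component's likelihood at the observed value:
  L_A = 0.0801898
  L_B = 0.163773
  L_C = 0.0735306
Multiply by the mixture weights:
  π_A·L_A = 0.22 × 0.0801898 = 0.0176417
  π_B·L_B = 0.36 × 0.163773 = 0.0589582
  π_C·L_C = 0.42 × 0.0735306 = 0.0308828
Normaliser: 0.0176417 + 0.0589582 + 0.0308828 = 0.107483
Responsibility of Group B: 0.0589582 / 0.107483 ≈ 0.5485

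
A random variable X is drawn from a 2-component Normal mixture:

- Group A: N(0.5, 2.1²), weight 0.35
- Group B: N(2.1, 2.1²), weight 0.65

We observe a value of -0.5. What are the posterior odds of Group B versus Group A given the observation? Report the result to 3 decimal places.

0.967

Since P(k|x) ∝ P(Z=k) f_k(x), the posterior odds are P(Z=i) f_i(x) / (P(Z=j) f_j(x)).
Component likelihoods at x = -0.5:
  p_A = (1/(2.1·√(2π)))·exp(−(-0.5−0.5)²/(2·2.1²)) = 0.189973·exp(-0.11338) = 0.16961
  p_B = (1/(2.1·√(2π)))·exp(−(-0.5−2.1)²/(2·2.1²)) = 0.189973·exp(-0.76644) = 0.0882735
0.0573777 / 0.0593634 ≈ 0.967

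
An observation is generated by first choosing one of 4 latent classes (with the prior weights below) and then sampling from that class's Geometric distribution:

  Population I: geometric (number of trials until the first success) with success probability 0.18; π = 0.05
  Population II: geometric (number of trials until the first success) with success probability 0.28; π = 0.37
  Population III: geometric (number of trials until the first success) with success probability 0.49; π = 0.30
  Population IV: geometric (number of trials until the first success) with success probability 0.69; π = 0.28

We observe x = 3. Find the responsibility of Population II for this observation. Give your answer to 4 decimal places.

0.4608

P(component k | x) = P(Z=k)·f_k(x) / marginal(x), where marginal(x) = Σ_j P(Z=j)·f_j(x).
Geometric probabilities:
  p_I = 0.121032
  p_II = 0.145152
  p_III = 0.127449
  p_IV = 0.066309
Unnormalised posteriors:
  P(Z=I)·p_I = 0.05 × 0.121032 = 0.0060516
  P(Z=II)·p_II = 0.37 × 0.145152 = 0.0537062
  P(Z=III)·p_III = 0.30 × 0.127449 = 0.0382347
  P(Z=IV)·p_IV = 0.28 × 0.066309 = 0.0185665
Denominator: 0.0060516 + 0.0537062 + 0.0382347 + 0.0185665 = 0.116559
P(Population II | data) ≈ 0.4608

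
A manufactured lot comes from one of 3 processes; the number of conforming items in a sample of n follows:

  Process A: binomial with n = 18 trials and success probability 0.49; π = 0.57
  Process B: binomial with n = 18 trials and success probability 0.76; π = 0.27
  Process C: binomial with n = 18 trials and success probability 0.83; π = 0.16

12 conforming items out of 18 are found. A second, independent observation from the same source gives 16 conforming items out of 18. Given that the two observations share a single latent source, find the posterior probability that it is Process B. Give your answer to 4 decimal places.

By Bayes' theorem, P(k | x) = π_k f_k(x) / Σ_j π_j f_j(x).
Since both observations come from the same component, the likelihood for component k is f_k(x₁)·f_k(x₂).
  p_A = [C(18,12)·0.49^12·0.51^6 = 18564·0.000191581·0.0175963 = 0.0625814] × [0.00043951] = 2.75052e-05
  p_B = [C(18,12)·0.76^12·0.24^6 = 18564·0.0371333·0.000191103 = 0.131735] × [0.109177] = 0.0143825
  p_C = [C(18,12)·0.83^12·0.17^6 = 18564·0.10689·2.41376e-05 = 0.0478963] × [0.224305] = 0.0107434
Unnormalised posteriors:
  π_A·p_A = 0.57 × 2.75052e-05 = 1.5678e-05
  π_B·p_B = 0.27 × 0.0143825 = 0.00388327
  π_C·p_C = 0.16 × 0.0107434 = 0.00171894
Denominator: 1.5678e-05 + 0.00388327 + 0.00171894 = 0.00561789
P(Process B | x₁, x₂) ≈ 0.6912

0.6912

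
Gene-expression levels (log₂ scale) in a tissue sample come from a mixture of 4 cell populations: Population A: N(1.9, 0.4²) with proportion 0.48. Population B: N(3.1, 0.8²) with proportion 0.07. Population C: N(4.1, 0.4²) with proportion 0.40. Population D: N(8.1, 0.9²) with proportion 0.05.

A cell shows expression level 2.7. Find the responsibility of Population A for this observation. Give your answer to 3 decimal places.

0.672

Apply Bayes' rule: the posterior for each component is proportional to its prior times its likelihood at x.
Component likelihoods at x = 2.7:
  f_A = (1/(0.4·√(2π)))·exp(−(2.7−1.9)²/(2·0.4²)) = 0.997356·exp(-2.00000) = 0.134977
  f_B = (1/(0.8·√(2π)))·exp(−(2.7−3.1)²/(2·0.8²)) = 0.498678·exp(-0.12500) = 0.440082
  f_C = (1/(0.4·√(2π)))·exp(−(2.7−4.1)²/(2·0.4²)) = 0.997356·exp(-6.12500) = 0.00218171
  f_D = (1/(0.9·√(2π)))·exp(−(2.7−8.1)²/(2·0.9²)) = 0.443269·exp(-18.00000) = 6.75098e-09
Unnormalised posteriors:
  P(Z=A)·f_A = 0.48 × 0.134977 = 0.0647892
  P(Z=B)·f_B = 0.07 × 0.440082 = 0.0308057
  P(Z=C)·f_C = 0.40 × 0.00218171 = 0.000872683
  P(Z=D)·f_D = 0.05 × 6.75098e-09 = 3.37549e-10
Normaliser: 0.0647892 + 0.0308057 + 0.000872683 + 3.37549e-10 = 0.0964676
P(Population A | data) = 0.0647892 / 0.0964676 ≈ 0.672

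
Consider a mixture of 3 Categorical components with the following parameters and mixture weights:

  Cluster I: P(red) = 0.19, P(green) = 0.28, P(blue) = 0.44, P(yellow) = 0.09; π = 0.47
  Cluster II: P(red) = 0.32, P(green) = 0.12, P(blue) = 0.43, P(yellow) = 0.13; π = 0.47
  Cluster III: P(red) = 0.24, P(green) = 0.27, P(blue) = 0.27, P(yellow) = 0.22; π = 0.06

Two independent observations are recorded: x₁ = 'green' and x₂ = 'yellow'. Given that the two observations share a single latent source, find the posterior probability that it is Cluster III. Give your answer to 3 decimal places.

Posterior ∝ prior × likelihood, so P(k | x) ∝ π_k f_k(x); normalise over all components.
Since both observations come from the same component, the likelihood for component k is f_k(x₁)·f_k(x₂).
  p_I = [0.28] × [0.09] = 0.0252
  p_II = [0.12] × [0.13] = 0.0156
  p_III = [0.27] × [0.22] = 0.0594
Prior × likelihood for each component:
  π_I·p_I = 0.47 × 0.0252 = 0.011844
  π_II·p_II = 0.47 × 0.0156 = 0.007332
  π_III·p_III = 0.06 × 0.0594 = 0.003564
Sum: 0.011844 + 0.007332 + 0.003564 = 0.02274
Responsibility of Cluster III: 0.003564 / 0.02274 ≈ 0.157

0.157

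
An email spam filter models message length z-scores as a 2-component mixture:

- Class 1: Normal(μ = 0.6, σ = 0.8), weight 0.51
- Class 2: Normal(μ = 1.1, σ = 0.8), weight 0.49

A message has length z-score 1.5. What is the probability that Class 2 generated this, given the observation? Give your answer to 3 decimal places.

0.615

Apply Bayes' rule: the posterior for each component is proportional to its prior times its likelihood at x.
Normal densities:
  L_1 = (1/(0.8·√(2π)))·exp(−(1.5−0.6)²/(2·0.8²)) = 0.498678·exp(-0.63281) = 0.264846
  L_2 = (1/(0.8·√(2π)))·exp(−(1.5−1.1)²/(2·0.8²)) = 0.498678·exp(-0.12500) = 0.440082
Weight by the priors:
  w_1·L_1 = 0.51 × 0.264846 = 0.135071
  w_2·L_2 = 0.49 × 0.440082 = 0.21564
Marginal: 0.135071 + 0.21564 = 0.350711
P(Class 2 | data) = 0.21564 / 0.350711 ≈ 0.615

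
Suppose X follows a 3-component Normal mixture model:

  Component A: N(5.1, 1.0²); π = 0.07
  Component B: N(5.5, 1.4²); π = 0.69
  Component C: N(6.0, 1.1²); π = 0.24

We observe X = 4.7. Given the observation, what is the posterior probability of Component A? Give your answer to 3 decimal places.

0.109

Posterior ∝ prior × likelihood, so P(k | x) ∝ π_k f_k(x); normalise over all components.
Component likelihoods at x = 4.7:
  f_A = (1/(1.0·√(2π)))·exp(−(4.7−5.1)²/(2·1.0²)) = 0.398942·exp(-0.08000) = 0.36827
  f_B = (1/(1.4·√(2π)))·exp(−(4.7−5.5)²/(2·1.4²)) = 0.284959·exp(-0.16327) = 0.242034
  f_C = (1/(1.1·√(2π)))·exp(−(4.7−6.0)²/(2·1.1²)) = 0.362675·exp(-0.69835) = 0.180397
Multiply by the mixture weights:
  π_A·f_A = 0.07 × 0.36827 = 0.0257789
  π_B·f_B = 0.69 × 0.242034 = 0.167004
  π_C·f_C = 0.24 × 0.180397 = 0.0432953
Normaliser: 0.0257789 + 0.167004 + 0.0432953 = 0.236078
Responsibility of Component A: 0.0257789 / 0.236078 ≈ 0.109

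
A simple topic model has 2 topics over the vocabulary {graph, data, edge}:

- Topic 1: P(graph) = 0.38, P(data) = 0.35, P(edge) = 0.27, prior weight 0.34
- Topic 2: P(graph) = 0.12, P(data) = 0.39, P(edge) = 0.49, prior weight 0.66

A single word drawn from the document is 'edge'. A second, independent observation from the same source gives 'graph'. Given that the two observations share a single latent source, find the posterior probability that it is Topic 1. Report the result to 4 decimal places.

The responsibility of component k is π_k f_k(x) divided by Σ_j π_j f_j(x).
Since both observations come from the same component, the likelihood for component k is f_k(x₁)·f_k(x₂).
  f_1 = [0.27] × [0.38] = 0.1026
  f_2 = [0.49] × [0.12] = 0.0588
Unnormalised posteriors:
  π_1·f_1 = 0.34 × 0.1026 = 0.034884
  π_2·f_2 = 0.66 × 0.0588 = 0.038808
Sum: 0.034884 + 0.038808 = 0.073692
So the posterior for Topic 1 is 0.034884 / 0.073692 ≈ 0.4734.

0.4734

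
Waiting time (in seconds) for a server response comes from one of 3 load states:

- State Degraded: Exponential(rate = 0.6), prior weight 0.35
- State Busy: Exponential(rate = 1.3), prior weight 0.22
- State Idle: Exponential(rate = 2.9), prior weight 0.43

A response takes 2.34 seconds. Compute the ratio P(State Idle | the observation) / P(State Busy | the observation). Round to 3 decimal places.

0.103

Only the two components matter; the odds are (w_i f_i(x)) / (w_j f_j(x)).
Component likelihoods at x = 2.34 seconds:
  L_Degraded = 0.6·e^(−0.6·2.34) = 0.6·e^(−1.4040) = 0.147368
  L_Busy = 1.3·e^(−1.3·2.34) = 1.3·e^(−3.0420) = 0.0620611
  L_Idle = 2.9·e^(−2.9·2.34) = 2.9·e^(−6.7860) = 0.00327549
Posterior odds = (w_Idle·L_Idle) / (w_Busy·L_Busy) = (0.43·0.00327549) / (0.22·0.0620611) = 0.00140846 / 0.0136534 ≈ 0.103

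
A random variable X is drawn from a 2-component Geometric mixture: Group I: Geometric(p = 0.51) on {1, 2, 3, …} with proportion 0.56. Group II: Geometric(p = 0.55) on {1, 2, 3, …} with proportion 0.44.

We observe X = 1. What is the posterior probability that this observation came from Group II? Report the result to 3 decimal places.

0.459

By Bayes' theorem, P(k | x) = π_k f_k(x) / Σ_j π_j f_j(x).
Evaluate each component's likelihood at the observed value:
  L_I = 0.51
  L_II = 0.55
Prior × likelihood for each component:
  π_I·L_I = 0.56 × 0.51 = 0.2856
  π_II·L_II = 0.44 × 0.55 = 0.242
Evidence: 0.2856 + 0.242 = 0.5276
So the posterior for Group II is 0.242 / 0.5276 ≈ 0.459.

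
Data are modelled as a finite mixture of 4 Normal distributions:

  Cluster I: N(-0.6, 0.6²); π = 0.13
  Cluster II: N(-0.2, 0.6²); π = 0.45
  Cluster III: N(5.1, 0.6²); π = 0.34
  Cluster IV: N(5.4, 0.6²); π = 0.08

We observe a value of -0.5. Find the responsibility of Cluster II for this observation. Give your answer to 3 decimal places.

P(component k | x) = π_k·f_k(x) / marginal(x), where marginal(x) = Σ_j π_j·f_j(x).
Component likelihoods at x = -0.5:
  f_I = (1/(0.6·√(2π)))·exp(−(-0.5−-0.6)²/(2·0.6²)) = 0.664904·exp(-0.01389) = 0.655733
  f_II = (1/(0.6·√(2π)))·exp(−(-0.5−-0.2)²/(2·0.6²)) = 0.664904·exp(-0.12500) = 0.586776
  f_III = (1/(0.6·√(2π)))·exp(−(-0.5−5.1)²/(2·0.6²)) = 0.664904·exp(-43.55556) = 8.06903e-20
  f_IV = (1/(0.6·√(2π)))·exp(−(-0.5−5.4)²/(2·0.6²)) = 0.664904·exp(-48.34722) = 6.69618e-22
Weight by the priors:
  π_I·f_I = 0.13 × 0.655733 = 0.0852453
  π_II·f_II = 0.45 × 0.586776 = 0.264049
  π_III·f_III = 0.34 × 8.06903e-20 = 2.74347e-20
  π_IV·f_IV = 0.08 × 6.69618e-22 = 5.35694e-23
Evidence: 0.0852453 + 0.264049 + 2.74347e-20 + 5.35694e-23 = 0.349294
Responsibility of Cluster II: 0.264049 / 0.349294 ≈ 0.756

0.756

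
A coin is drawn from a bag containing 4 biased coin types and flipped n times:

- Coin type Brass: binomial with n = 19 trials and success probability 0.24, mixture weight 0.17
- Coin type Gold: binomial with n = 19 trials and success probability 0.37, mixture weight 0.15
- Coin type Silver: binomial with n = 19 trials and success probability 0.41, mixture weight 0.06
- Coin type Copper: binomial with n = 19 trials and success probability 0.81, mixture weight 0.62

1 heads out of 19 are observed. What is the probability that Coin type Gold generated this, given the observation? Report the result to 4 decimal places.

0.0441

P(component k | x) = P(Z=k)·f_k(x) / marginal(x), where marginal(x) = Σ_j P(Z=j)·f_j(x).
Binomial probabilities:
  p_Brass = C(19,1)·0.24^1·0.76^18 = 19·0.24·0.00715558 = 0.0326294
  p_Gold = C(19,1)·0.37^1·0.63^18 = 19·0.37·0.000244416 = 0.00171825
  p_Silver = C(19,1)·0.41^1·0.59^18 = 19·0.41·7.50475e-05 = 0.00058462
  p_Copper = C(19,1)·0.81^1·0.19^18 = 19·0.81·1.04127e-13 = 1.60252e-12
Weight by the priors:
  P(Z=Brass)·p_Brass = 0.17 × 0.0326294 = 0.005547
  P(Z=Gold)·p_Gold = 0.15 × 0.00171825 = 0.000257737
  P(Z=Silver)·p_Silver = 0.06 × 0.00058462 = 3.50772e-05
  P(Z=Copper)·p_Copper = 0.62 × 1.60252e-12 = 9.93562e-13
Sum: 0.005547 + 0.000257737 + 3.50772e-05 + 9.93562e-13 = 0.00583982
So the posterior for Coin type Gold is 0.000257737 / 0.00583982 ≈ 0.0441.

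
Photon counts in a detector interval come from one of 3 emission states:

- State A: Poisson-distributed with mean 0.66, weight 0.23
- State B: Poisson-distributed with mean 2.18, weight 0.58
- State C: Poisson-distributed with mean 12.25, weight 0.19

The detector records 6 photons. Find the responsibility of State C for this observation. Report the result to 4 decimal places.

P(component k | x) = π_k·f_k(x) / marginal(x), where marginal(x) = Σ_j π_j·f_j(x).
Evaluate each component's likelihood at the observed value:
  L_A = e^(−0.66)·0.66^6/6! = 5.93331e-05
  L_B = e^(−2.18)·2.18^6/6! = 0.0168517
  L_C = e^(−12.25)·12.25^6/6! = 0.0224583
Weight by the priors:
  π_A·L_A = 0.23 × 5.93331e-05 = 1.36466e-05
  π_B·L_B = 0.58 × 0.0168517 = 0.009774
  π_C·L_C = 0.19 × 0.0224583 = 0.00426707
Marginal: 1.36466e-05 + 0.009774 + 0.00426707 = 0.0140547
P(State C | the observation) = 0.00426707 / 0.0140547 ≈ 0.3036

0.3036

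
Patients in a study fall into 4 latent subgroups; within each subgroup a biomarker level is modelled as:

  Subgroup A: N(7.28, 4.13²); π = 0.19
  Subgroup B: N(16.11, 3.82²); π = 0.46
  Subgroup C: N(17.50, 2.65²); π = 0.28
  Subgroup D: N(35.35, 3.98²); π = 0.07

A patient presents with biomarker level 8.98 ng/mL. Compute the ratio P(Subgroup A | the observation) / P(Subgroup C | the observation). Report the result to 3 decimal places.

Since P(k|x) ∝ P(Z=k) f_k(x), the posterior odds are P(Z=i) f_i(x) / (P(Z=j) f_j(x)).
Component likelihoods at x = 8.98 ng/mL:
  L_A = (1/(4.13·√(2π)))·exp(−(8.98−7.28)²/(2·4.13²)) = 0.096596·exp(-0.08472) = 0.08875
  L_B = (1/(3.82·√(2π)))·exp(−(8.98−16.11)²/(2·3.82²)) = 0.104435·exp(-1.74190) = 0.0182958
  L_C = (1/(2.65·√(2π)))·exp(−(8.98−17.50)²/(2·2.65²)) = 0.150544·exp(-5.16842) = 0.000857136
  L_D = (1/(3.98·√(2π)))·exp(−(8.98−35.35)²/(2·3.98²)) = 0.100237·exp(-21.94947) = 2.94098e-11
Odds = (0.19/0.28) × (0.08875/0.000857136) = 0.678571 × 103.542 ≈ 70.261

70.261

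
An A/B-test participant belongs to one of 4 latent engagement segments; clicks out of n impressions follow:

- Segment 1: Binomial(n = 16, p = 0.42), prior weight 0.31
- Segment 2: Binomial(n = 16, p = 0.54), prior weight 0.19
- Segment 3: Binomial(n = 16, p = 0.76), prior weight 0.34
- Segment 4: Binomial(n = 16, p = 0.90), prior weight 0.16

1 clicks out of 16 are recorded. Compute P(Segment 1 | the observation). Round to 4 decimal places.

0.9762

P(component k | x) = π_k·f_k(x) / marginal(x), where marginal(x) = Σ_j π_j·f_j(x).
Evaluate each component's likelihood at the observed value:
  L_1 = C(16,1)·0.42^1·0.58^15 = 16·0.42·0.000282761 = 0.00190016
  L_2 = C(16,1)·0.54^1·0.46^15 = 16·0.54·8.7371e-06 = 7.54886e-05
  L_3 = C(16,1)·0.76^1·0.24^15 = 16·0.76·5.04857e-10 = 6.13906e-09
  L_4 = C(16,1)·0.90^1·0.10^15 = 16·0.9·1e-15 = 1.44e-14
Prior × likelihood for each component:
  π_1·L_1 = 0.31 × 0.00190016 = 0.000589048
  π_2·L_2 = 0.19 × 7.54886e-05 = 1.43428e-05
  π_3·L_3 = 0.34 × 6.13906e-09 = 2.08728e-09
  π_4·L_4 = 0.16 × 1.44e-14 = 2.304e-15
Evidence: 0.000589048 + 1.43428e-05 + 2.08728e-09 + 2.304e-15 = 0.000603393
Responsibility of Segment 1: 0.000589048 / 0.000603393 ≈ 0.9762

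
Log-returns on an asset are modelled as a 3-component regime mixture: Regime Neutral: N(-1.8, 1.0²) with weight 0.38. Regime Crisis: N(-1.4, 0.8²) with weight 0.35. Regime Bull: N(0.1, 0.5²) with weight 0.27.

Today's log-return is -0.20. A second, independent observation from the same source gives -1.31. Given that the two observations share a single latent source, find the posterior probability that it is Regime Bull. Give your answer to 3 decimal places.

By Bayes' theorem, P(k | x) = P(Z=k) f_k(x) / Σ_j P(Z=j) f_j(x).
Since both observations come from the same component, the likelihood for component k is f_k(x₁)·f_k(x₂).
  p_Neutral = [0.110921] × [0.353812] = 0.0392452
  p_Crisis = [0.161897] × [0.495532] = 0.0802252
  p_Bull = [0.666449] × [0.0149657] = 0.00997391
Prior × likelihood for each component:
  P(Z=Neutral)·p_Neutral = 0.38 × 0.0392452 = 0.0149132
  P(Z=Crisis)·p_Crisis = 0.35 × 0.0802252 = 0.0280788
  P(Z=Bull)·p_Bull = 0.27 × 0.00997391 = 0.00269296
Evidence: 0.0149132 + 0.0280788 + 0.00269296 = 0.0456849
P(Regime Bull | x₁, x₂) = 0.00269296 / 0.0456849 ≈ 0.059

0.059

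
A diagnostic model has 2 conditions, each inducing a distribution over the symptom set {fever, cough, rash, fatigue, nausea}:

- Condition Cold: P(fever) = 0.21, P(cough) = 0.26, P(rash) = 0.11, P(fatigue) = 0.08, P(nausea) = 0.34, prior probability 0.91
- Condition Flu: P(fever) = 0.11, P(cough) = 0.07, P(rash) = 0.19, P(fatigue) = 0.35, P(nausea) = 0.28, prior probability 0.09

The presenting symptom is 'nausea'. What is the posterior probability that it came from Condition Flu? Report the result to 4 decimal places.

0.0753

Apply Bayes' rule: the posterior for each component is proportional to its prior times its likelihood at x.
Categorical probabilities:
  L_Cold = 0.34
  L_Flu = 0.28
Weight by the priors:
  w_Cold·L_Cold = 0.91 × 0.34 = 0.3094
  w_Flu·L_Flu = 0.09 × 0.28 = 0.0252
Marginal: 0.3094 + 0.0252 = 0.3346
So the posterior for Condition Flu is 0.0252 / 0.3346 ≈ 0.0753.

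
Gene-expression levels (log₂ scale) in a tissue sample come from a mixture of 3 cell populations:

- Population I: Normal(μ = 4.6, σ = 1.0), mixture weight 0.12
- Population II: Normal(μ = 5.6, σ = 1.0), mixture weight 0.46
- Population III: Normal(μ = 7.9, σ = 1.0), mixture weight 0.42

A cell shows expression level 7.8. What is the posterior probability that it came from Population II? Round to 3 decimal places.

0.089

Apply Bayes' rule: the posterior for each component is proportional to its prior times its likelihood at x.
Evaluate each component's likelihood at the observed value:
  L_I = 0.00238409
  L_II = 0.0354746
  L_III = 0.396953
Multiply by the mixture weights:
  π_I·L_I = 0.12 × 0.00238409 = 0.000286091
  π_II·L_II = 0.46 × 0.0354746 = 0.0163183
  π_III·L_III = 0.42 × 0.396953 = 0.16672
Sum: 0.000286091 + 0.0163183 + 0.16672 = 0.183324
P(Population II | data) ≈ 0.089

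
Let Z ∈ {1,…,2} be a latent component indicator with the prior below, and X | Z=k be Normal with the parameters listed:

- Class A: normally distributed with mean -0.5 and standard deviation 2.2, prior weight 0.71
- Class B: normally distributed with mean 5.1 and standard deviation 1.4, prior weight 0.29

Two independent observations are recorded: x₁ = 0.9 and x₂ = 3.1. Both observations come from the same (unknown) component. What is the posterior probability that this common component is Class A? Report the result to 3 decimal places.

0.981

Apply Bayes' rule: the posterior for each component is proportional to its prior times its likelihood at x.
Since both observations come from the same component, the likelihood for component k is f_k(x₁)·f_k(x₂).
  p_A = [0.148099] × [0.0475374] = 0.00704023
  p_B = [0.00316561] × [0.102713] = 0.000325148
Unnormalised posteriors:
  π_A·p_A = 0.71 × 0.00704023 = 0.00499856
  π_B·p_B = 0.29 × 0.000325148 = 9.4293e-05
Denominator: 0.00499856 + 9.4293e-05 = 0.00509286
P(Class A | data) = 0.00499856 / 0.00509286 ≈ 0.981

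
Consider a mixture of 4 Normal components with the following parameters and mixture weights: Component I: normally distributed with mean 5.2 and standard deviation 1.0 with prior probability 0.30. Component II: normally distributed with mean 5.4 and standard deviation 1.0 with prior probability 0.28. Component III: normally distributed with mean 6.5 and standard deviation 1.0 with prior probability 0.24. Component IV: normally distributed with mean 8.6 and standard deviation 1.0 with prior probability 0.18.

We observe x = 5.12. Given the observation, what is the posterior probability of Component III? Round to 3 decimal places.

The responsibility of component k is π_k f_k(x) divided by Σ_j π_j f_j(x).
Evaluate each component's likelihood at the observed value:
  L_I = 0.397668
  L_II = 0.383606
  L_III = 0.153948
  L_IV = 0.000935772
Weight by the priors:
  π_I·L_I = 0.30 × 0.397668 = 0.1193
  π_II·L_II = 0.28 × 0.383606 = 0.10741
  π_III·L_III = 0.24 × 0.153948 = 0.0369476
  π_IV·L_IV = 0.18 × 0.000935772 = 0.000168439
Sum: 0.1193 + 0.10741 + 0.0369476 + 0.000168439 = 0.263826
So the posterior for Component III is 0.0369476 / 0.263826 ≈ 0.140.

0.140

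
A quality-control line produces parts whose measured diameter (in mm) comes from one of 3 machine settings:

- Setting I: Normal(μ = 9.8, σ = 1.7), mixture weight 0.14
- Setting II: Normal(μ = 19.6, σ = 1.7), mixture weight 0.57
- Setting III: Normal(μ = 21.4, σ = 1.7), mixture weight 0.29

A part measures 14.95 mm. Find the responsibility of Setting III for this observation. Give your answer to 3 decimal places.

0.014

Posterior ∝ prior × likelihood, so P(k | x) ∝ π_k f_k(x); normalise over all components.
Evaluate each component's likelihood at the observed value:
  L_I = (1/(1.7·√(2π)))·exp(−(14.95−9.8)²/(2·1.7²)) = 0.234672·exp(-4.58867) = 0.00238577
  L_II = (1/(1.7·√(2π)))·exp(−(14.95−19.6)²/(2·1.7²)) = 0.234672·exp(-3.74092) = 0.00556931
  L_III = (1/(1.7·√(2π)))·exp(−(14.95−21.4)²/(2·1.7²)) = 0.234672·exp(-7.19766) = 0.000175612
Unnormalised posteriors:
  π_I·L_I = 0.14 × 0.00238577 = 0.000334007
  π_II·L_II = 0.57 × 0.00556931 = 0.00317451
  π_III·L_III = 0.29 × 0.000175612 = 5.09276e-05
Sum: 0.000334007 + 0.00317451 + 5.09276e-05 = 0.00355944
P(Setting III | x) = 5.09276e-05 / 0.00355944 ≈ 0.014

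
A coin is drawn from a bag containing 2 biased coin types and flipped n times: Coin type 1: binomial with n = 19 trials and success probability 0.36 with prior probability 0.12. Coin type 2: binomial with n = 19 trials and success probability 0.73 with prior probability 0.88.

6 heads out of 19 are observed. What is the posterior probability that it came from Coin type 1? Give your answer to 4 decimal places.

P(component k | x) = π_k·f_k(x) / marginal(x), where marginal(x) = Σ_j π_j·f_j(x).
Component likelihoods at x = 6 heads out of 19:
  p_1 = 0.178499
  p_2 = 0.000166398
Unnormalised posteriors:
  π_1·p_1 = 0.12 × 0.178499 = 0.0214199
  π_2·p_2 = 0.88 × 0.000166398 = 0.00014643
Normaliser: 0.0214199 + 0.00014643 = 0.0215663
So the posterior for Coin type 1 is 0.0214199 / 0.0215663 ≈ 0.9932.

0.9932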